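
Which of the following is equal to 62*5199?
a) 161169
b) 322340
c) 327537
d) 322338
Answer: d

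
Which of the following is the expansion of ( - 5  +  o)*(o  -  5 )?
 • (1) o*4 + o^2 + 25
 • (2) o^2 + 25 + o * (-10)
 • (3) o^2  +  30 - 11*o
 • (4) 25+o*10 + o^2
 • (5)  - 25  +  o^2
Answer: 2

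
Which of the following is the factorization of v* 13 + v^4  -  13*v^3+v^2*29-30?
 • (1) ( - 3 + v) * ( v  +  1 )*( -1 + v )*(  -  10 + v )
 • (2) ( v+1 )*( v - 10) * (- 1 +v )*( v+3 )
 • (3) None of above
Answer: 1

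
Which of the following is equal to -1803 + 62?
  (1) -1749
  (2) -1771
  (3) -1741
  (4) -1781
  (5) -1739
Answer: 3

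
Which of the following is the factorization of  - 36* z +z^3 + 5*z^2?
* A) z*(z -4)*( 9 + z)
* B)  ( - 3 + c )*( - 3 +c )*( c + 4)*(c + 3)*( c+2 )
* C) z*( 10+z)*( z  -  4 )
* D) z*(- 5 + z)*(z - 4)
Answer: A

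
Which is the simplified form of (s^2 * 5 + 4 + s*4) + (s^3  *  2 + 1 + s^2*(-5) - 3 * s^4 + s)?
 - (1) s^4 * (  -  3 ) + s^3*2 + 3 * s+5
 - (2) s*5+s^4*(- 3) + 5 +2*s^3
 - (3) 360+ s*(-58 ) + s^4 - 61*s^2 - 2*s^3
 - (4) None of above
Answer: 2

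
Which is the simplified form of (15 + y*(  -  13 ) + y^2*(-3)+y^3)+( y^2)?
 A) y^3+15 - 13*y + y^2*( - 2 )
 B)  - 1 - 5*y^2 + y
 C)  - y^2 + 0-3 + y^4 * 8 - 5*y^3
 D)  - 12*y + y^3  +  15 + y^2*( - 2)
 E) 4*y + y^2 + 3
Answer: A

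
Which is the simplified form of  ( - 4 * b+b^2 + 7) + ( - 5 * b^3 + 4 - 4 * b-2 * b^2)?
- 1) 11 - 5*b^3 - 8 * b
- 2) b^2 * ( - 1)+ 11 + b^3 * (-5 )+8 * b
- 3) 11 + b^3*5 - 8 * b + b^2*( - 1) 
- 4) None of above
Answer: 4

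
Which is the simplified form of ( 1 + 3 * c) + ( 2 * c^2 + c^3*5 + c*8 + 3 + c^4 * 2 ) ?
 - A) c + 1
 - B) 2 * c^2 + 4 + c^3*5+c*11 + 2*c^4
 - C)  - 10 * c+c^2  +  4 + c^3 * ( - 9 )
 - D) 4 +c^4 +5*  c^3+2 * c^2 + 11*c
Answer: B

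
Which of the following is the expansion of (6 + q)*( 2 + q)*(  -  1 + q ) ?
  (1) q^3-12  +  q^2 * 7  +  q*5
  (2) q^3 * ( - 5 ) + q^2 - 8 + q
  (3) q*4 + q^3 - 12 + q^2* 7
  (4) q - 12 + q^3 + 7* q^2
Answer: 3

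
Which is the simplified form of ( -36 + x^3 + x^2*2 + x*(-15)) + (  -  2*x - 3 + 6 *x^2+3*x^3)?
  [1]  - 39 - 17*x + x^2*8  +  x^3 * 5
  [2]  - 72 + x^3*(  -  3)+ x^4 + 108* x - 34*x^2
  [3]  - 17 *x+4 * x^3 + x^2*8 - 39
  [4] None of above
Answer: 3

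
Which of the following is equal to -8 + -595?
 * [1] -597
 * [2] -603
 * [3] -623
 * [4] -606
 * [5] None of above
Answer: 2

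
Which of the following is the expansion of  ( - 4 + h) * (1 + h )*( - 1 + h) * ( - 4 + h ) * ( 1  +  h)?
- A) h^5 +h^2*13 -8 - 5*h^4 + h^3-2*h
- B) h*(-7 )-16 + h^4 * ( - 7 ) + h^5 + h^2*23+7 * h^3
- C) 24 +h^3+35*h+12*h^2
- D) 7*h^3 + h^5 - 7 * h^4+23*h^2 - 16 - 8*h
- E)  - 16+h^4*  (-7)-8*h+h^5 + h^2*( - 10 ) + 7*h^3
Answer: D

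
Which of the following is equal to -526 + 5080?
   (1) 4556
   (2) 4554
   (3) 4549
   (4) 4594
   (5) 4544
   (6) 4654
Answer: 2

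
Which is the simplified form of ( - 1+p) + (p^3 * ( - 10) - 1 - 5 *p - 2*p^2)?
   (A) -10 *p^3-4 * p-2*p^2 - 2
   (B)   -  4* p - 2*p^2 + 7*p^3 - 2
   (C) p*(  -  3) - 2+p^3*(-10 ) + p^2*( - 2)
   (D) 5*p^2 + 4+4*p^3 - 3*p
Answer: A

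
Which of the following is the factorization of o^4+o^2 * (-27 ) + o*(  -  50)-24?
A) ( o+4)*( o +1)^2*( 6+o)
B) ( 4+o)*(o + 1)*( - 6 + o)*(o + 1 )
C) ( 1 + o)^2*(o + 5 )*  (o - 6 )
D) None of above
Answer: B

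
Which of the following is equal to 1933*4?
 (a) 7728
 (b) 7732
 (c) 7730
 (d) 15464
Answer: b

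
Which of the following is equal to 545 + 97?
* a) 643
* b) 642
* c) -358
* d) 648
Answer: b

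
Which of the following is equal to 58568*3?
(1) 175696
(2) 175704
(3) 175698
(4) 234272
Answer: 2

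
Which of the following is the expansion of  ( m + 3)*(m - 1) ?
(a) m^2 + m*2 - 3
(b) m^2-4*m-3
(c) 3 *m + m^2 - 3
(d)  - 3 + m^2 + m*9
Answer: a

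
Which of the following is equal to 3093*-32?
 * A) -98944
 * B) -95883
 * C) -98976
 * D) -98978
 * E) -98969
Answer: C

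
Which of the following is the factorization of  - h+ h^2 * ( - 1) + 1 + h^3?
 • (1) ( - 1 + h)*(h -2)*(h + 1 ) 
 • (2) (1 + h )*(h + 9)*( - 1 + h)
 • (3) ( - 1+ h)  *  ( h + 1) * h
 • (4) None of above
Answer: 4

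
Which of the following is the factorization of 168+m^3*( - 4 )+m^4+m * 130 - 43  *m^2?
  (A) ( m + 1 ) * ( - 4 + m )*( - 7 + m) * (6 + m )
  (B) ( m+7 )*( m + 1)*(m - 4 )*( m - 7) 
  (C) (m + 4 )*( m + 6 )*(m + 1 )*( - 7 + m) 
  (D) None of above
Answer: A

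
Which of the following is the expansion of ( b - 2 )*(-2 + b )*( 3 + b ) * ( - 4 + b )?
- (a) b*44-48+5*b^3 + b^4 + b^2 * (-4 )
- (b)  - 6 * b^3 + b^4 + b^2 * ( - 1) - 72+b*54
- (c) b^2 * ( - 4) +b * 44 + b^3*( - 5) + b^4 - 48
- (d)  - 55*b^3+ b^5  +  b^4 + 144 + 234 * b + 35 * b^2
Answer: c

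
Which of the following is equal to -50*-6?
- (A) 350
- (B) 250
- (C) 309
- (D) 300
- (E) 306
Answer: D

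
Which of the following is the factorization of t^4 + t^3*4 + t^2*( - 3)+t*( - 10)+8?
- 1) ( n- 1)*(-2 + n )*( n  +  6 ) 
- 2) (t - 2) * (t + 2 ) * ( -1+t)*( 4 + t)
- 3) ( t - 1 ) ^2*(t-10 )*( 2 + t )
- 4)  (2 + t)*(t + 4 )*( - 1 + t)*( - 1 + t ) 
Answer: 4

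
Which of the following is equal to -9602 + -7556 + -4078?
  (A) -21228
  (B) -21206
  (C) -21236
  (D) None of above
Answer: C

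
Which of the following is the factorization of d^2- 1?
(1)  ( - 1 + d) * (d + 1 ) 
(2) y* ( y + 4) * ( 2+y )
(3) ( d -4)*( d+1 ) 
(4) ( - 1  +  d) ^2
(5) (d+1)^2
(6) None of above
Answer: 1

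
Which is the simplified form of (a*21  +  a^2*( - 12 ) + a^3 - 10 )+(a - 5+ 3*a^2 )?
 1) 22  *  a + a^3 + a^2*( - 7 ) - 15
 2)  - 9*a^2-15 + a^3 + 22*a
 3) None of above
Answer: 2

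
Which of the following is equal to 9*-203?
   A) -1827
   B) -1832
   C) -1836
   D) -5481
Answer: A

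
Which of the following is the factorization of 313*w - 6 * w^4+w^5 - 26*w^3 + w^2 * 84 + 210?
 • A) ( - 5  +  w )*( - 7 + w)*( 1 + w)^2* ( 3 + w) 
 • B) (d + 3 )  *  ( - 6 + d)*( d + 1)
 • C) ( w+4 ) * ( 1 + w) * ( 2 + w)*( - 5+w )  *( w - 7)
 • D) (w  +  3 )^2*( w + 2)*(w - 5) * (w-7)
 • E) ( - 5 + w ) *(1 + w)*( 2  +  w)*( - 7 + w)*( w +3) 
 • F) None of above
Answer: E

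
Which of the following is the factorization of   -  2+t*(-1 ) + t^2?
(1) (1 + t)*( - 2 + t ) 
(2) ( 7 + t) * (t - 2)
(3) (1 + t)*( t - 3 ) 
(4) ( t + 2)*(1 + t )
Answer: 1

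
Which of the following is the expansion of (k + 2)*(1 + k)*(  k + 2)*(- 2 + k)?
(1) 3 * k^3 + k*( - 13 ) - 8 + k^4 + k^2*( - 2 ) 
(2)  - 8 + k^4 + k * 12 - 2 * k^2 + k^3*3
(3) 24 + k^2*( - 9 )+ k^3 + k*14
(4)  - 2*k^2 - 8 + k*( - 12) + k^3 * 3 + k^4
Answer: 4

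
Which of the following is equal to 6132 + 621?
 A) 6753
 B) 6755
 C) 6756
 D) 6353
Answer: A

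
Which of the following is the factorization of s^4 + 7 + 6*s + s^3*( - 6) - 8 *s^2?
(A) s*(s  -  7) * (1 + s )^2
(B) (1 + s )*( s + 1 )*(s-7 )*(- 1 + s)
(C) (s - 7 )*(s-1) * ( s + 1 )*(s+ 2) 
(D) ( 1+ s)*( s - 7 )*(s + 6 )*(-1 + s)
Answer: B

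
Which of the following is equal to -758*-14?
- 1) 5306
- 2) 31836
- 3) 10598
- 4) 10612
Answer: 4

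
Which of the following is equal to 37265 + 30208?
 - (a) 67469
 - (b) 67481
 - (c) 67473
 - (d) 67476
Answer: c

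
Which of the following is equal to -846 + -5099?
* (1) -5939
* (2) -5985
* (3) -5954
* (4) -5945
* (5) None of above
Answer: 4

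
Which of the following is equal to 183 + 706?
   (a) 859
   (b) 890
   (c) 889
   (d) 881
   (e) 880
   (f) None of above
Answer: c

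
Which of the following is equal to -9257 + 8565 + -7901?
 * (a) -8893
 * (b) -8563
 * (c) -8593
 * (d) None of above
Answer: c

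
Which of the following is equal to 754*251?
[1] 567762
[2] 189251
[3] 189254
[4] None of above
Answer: 3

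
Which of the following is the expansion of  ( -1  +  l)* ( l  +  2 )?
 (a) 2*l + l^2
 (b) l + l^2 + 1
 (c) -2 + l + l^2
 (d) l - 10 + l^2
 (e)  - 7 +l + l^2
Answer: c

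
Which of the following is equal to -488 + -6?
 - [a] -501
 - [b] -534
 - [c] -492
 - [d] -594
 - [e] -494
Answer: e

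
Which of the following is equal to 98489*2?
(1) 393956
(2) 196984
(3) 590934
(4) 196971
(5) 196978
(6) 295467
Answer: 5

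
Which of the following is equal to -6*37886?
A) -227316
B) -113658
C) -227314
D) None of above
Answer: A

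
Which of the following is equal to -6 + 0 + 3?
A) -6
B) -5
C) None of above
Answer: C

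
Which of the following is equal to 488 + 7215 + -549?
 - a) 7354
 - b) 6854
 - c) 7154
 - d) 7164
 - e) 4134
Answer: c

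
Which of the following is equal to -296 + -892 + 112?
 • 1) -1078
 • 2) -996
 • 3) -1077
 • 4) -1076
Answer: 4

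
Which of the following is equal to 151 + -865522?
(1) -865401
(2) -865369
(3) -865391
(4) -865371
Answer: 4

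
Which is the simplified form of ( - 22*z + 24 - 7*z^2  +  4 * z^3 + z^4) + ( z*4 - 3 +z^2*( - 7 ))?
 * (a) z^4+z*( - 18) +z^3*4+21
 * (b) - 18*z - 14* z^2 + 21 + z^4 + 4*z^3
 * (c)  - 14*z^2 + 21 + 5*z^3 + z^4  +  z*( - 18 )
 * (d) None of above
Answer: b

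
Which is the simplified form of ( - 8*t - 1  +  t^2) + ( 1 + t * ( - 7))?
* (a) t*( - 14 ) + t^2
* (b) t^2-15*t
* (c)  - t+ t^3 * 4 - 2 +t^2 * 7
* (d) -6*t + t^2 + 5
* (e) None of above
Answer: b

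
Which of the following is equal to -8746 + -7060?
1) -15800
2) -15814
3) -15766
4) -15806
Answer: 4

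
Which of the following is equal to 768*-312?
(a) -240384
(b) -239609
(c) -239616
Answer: c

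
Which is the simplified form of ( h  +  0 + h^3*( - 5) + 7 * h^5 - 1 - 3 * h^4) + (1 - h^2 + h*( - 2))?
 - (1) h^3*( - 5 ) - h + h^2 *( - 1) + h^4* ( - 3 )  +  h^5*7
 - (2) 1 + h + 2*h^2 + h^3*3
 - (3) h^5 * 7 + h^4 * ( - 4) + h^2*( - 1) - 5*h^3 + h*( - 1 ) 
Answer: 1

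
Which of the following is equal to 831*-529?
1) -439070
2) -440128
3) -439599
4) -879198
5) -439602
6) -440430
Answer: 3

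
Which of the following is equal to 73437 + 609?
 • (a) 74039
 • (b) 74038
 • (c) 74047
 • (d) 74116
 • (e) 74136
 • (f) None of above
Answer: f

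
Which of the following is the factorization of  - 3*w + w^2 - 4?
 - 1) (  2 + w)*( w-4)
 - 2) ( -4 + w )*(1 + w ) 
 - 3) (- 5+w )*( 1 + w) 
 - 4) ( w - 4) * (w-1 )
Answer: 2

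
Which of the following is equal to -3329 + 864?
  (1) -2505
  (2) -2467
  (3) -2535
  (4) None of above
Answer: 4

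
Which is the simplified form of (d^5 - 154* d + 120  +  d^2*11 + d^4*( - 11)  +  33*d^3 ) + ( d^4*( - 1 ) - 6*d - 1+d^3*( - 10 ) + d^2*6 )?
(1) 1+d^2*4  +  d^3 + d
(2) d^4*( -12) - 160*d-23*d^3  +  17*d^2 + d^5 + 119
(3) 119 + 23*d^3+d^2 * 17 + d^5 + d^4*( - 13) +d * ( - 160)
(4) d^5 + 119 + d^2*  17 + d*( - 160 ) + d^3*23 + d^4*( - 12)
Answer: 4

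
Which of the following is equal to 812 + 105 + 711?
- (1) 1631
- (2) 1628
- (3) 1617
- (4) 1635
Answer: 2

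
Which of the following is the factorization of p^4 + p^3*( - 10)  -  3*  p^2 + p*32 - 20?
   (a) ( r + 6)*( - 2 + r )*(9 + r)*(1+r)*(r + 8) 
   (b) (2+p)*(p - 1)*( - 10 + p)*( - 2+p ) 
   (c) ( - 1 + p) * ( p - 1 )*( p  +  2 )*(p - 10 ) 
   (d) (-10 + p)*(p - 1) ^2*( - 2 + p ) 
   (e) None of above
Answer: c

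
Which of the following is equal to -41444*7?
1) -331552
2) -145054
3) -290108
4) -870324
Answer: 3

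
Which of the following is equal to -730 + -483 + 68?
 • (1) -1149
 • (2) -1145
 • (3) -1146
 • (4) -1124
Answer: 2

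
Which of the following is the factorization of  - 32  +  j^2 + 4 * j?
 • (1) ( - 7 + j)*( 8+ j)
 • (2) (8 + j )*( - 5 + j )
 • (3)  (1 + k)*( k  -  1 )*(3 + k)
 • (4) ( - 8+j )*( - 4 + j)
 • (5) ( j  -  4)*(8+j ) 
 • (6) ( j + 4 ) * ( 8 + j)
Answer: 5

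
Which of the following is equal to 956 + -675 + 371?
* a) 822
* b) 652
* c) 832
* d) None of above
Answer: b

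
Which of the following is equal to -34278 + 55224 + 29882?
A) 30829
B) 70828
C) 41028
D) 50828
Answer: D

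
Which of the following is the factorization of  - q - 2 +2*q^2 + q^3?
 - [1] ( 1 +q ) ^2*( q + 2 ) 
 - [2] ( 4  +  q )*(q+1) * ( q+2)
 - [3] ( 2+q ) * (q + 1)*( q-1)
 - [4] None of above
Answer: 3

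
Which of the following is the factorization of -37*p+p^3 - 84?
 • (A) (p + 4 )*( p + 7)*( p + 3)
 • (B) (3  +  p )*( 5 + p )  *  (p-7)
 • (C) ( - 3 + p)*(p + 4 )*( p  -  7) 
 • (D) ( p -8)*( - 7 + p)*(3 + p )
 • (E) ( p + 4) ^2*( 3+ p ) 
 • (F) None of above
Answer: F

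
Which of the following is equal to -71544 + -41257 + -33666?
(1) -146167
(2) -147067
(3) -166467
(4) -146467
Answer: 4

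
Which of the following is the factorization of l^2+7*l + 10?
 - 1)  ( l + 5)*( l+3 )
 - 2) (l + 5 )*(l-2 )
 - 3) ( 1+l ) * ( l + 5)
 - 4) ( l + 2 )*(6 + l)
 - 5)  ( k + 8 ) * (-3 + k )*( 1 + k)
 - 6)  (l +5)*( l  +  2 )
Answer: 6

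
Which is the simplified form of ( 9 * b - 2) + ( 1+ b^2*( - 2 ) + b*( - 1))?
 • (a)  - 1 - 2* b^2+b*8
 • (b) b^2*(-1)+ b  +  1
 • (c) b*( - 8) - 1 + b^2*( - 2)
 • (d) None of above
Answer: a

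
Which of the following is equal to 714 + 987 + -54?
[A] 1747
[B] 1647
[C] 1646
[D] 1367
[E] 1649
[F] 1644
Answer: B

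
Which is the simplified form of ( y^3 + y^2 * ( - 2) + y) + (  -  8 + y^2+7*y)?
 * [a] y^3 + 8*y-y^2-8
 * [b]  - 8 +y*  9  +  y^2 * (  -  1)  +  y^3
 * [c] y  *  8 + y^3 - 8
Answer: a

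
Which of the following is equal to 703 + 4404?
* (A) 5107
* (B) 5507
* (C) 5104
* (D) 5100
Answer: A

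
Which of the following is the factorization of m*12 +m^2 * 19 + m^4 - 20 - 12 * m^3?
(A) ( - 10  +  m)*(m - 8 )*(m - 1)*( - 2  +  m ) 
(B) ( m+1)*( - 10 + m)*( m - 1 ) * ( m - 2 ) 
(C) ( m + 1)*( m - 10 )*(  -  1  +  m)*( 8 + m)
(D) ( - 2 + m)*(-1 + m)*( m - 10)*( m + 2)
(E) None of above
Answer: B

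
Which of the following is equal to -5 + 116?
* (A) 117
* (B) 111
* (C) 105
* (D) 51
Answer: B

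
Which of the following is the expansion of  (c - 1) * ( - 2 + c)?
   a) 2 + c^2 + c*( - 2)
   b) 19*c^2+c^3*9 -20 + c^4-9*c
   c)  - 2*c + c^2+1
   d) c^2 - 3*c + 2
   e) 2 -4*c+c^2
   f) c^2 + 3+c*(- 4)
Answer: d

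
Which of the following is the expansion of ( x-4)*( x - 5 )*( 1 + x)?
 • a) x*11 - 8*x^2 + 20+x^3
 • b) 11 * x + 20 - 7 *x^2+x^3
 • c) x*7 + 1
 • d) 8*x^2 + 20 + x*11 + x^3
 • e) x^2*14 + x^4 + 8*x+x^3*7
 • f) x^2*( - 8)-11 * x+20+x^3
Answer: a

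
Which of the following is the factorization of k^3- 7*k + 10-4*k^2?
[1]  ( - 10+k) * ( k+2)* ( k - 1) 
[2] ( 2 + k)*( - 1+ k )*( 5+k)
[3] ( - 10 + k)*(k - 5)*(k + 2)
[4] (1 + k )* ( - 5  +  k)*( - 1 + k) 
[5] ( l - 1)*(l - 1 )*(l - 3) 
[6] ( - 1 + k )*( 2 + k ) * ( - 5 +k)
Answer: 6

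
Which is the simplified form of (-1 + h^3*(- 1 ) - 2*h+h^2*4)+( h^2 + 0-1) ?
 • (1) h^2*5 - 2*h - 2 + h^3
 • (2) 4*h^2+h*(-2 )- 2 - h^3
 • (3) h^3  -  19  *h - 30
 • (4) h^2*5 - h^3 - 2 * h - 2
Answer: 4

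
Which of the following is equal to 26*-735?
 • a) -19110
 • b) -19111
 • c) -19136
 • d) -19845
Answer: a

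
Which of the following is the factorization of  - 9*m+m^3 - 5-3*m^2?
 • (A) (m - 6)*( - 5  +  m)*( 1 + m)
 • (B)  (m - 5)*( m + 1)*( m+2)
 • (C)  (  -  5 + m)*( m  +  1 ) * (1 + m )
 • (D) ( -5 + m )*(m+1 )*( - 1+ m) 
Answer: C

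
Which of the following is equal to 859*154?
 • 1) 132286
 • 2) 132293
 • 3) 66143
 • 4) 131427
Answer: 1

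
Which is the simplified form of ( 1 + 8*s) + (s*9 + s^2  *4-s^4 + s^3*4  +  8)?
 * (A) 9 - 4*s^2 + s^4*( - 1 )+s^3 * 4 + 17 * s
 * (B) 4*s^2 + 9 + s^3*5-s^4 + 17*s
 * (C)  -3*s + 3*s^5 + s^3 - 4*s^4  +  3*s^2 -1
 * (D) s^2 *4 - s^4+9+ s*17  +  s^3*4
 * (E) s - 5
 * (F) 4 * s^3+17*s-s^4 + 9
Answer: D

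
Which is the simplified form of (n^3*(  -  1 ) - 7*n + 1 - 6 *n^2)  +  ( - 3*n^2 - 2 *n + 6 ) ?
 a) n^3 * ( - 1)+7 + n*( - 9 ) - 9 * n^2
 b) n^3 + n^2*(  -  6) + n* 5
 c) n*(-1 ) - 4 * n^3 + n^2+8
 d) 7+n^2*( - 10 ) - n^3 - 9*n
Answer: a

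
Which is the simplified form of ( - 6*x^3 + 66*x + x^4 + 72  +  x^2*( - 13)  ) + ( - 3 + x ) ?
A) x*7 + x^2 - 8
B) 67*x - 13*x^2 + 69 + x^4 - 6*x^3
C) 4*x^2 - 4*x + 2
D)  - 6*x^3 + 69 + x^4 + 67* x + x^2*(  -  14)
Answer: B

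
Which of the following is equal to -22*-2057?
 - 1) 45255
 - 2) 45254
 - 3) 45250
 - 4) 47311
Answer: 2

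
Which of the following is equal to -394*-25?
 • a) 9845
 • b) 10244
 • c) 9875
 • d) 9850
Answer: d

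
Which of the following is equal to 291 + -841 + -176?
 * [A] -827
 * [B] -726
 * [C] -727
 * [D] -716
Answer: B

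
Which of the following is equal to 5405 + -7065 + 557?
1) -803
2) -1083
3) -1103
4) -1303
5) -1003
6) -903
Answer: 3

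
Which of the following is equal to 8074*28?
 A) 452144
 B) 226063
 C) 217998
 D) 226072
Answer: D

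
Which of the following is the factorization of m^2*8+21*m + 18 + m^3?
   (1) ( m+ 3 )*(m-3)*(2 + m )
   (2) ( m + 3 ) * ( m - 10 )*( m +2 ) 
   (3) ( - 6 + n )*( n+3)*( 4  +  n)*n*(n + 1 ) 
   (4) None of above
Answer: 4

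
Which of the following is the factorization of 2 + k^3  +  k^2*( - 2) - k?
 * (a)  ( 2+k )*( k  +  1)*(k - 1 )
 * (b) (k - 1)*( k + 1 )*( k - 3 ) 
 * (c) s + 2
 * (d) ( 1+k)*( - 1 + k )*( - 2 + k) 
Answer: d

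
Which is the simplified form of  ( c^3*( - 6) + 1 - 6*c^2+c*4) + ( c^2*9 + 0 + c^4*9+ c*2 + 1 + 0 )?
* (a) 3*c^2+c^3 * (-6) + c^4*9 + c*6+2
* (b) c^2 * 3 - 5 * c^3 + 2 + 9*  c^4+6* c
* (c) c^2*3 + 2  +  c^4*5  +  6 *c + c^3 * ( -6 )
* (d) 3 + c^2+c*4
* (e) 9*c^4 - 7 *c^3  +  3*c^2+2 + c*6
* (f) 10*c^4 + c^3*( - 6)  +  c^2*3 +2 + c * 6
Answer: a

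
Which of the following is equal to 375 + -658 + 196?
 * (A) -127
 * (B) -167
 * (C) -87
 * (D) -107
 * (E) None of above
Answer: C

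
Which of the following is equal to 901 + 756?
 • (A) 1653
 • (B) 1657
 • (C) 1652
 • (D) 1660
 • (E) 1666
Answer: B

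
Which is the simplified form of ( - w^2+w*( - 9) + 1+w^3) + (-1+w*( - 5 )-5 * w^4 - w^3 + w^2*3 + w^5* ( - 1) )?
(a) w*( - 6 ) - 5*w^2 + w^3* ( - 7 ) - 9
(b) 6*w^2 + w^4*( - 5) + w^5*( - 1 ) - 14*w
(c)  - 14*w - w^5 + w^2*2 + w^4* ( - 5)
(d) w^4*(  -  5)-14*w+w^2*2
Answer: c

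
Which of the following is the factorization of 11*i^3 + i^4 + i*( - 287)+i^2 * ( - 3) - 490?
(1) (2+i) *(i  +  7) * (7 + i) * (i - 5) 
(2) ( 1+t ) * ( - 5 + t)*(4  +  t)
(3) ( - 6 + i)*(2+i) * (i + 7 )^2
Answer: 1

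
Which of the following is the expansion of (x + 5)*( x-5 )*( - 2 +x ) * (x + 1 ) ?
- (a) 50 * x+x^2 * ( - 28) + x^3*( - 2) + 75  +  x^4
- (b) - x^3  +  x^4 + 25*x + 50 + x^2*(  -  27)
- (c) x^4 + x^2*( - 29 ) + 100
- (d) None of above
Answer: b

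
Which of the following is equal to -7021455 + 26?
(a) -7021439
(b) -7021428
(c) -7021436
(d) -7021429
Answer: d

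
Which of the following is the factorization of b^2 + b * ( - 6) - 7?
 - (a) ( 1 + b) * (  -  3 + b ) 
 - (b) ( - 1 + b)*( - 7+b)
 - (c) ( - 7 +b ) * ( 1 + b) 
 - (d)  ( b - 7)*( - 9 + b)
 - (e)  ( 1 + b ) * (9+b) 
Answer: c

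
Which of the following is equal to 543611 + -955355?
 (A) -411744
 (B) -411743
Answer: A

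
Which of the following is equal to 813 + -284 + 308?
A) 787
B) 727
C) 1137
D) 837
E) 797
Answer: D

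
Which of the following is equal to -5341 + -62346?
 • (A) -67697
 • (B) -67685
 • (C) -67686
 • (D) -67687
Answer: D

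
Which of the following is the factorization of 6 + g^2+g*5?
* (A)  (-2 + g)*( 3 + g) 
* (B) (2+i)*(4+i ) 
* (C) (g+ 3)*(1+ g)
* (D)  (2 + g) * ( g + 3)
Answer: D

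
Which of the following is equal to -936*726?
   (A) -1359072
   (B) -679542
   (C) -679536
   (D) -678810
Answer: C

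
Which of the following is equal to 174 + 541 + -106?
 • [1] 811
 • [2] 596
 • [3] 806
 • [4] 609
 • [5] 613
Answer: 4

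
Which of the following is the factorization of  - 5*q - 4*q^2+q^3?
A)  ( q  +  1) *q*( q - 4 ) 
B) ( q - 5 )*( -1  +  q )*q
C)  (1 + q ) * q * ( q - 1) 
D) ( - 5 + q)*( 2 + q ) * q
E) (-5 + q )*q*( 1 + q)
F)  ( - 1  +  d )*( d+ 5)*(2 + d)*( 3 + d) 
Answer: E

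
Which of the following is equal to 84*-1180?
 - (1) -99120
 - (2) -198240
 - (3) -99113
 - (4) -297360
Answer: 1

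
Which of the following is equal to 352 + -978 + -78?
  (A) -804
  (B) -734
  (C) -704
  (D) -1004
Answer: C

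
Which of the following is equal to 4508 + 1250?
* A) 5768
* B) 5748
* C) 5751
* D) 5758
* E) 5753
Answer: D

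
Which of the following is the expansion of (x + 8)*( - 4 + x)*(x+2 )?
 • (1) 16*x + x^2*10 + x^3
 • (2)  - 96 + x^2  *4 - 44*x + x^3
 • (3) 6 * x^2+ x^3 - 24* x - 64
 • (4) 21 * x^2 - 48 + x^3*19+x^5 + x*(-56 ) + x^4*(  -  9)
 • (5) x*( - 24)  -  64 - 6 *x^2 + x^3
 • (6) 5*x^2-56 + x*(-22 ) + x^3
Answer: 3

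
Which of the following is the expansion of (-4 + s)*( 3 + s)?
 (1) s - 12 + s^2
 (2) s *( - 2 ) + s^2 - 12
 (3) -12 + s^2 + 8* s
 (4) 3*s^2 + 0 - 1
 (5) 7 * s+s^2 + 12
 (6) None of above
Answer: 6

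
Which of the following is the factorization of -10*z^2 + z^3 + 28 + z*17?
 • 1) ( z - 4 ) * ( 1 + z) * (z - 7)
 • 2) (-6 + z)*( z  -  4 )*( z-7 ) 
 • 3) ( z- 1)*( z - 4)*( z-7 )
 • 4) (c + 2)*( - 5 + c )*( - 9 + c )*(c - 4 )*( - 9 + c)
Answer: 1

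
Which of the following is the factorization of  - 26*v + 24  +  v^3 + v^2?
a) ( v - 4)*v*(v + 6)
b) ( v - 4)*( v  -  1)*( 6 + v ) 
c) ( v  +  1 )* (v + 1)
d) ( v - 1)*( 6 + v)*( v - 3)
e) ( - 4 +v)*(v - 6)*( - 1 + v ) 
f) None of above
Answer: b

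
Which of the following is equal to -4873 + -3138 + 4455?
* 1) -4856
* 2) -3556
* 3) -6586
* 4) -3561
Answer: 2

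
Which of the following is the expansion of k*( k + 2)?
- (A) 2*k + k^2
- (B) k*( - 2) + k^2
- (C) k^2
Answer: A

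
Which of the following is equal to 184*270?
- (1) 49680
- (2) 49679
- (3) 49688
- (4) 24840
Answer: 1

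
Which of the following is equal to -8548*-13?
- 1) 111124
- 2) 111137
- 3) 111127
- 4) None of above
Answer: 1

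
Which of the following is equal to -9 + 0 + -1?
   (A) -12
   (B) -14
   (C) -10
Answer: C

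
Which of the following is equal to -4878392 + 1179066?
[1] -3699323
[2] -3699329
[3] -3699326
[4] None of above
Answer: 3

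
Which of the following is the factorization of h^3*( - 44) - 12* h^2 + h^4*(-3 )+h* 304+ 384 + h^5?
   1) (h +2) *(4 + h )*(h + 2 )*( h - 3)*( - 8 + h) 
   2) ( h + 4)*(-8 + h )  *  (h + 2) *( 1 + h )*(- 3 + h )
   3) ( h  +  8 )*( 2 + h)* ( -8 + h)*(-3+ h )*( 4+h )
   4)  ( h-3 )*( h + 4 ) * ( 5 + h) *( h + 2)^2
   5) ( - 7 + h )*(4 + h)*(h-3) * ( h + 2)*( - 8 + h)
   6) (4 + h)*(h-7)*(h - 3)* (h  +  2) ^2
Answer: 1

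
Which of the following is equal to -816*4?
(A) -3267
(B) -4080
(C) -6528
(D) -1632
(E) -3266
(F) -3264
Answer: F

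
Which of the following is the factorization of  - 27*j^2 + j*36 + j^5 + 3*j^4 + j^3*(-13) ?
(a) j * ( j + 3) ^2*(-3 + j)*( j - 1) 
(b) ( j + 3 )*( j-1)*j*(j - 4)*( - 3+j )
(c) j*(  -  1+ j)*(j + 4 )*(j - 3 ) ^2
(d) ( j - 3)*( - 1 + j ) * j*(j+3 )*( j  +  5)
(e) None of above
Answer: e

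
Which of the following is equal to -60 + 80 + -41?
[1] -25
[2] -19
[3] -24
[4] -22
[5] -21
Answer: 5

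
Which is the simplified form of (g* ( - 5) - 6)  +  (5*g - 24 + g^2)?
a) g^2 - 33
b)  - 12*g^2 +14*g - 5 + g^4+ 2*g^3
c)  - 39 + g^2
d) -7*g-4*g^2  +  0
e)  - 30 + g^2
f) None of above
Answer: e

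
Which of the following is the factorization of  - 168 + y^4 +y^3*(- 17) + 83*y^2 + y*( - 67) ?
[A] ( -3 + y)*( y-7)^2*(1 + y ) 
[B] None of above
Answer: B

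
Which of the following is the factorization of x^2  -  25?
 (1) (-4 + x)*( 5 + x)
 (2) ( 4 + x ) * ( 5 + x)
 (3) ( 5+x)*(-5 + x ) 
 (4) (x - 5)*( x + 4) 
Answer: 3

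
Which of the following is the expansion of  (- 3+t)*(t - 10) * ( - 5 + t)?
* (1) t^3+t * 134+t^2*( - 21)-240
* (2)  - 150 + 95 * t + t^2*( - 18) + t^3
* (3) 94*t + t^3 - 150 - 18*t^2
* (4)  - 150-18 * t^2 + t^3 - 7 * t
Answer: 2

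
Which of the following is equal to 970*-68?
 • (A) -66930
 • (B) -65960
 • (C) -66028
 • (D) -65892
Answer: B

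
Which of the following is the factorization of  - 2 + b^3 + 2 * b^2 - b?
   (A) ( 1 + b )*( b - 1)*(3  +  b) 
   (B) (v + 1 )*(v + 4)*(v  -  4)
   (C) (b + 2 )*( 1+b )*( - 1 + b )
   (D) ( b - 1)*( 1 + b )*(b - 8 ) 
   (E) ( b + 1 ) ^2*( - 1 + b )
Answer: C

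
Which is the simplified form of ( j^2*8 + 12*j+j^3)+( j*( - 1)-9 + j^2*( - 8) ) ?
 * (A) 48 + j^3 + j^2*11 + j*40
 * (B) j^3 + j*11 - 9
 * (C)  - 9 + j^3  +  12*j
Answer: B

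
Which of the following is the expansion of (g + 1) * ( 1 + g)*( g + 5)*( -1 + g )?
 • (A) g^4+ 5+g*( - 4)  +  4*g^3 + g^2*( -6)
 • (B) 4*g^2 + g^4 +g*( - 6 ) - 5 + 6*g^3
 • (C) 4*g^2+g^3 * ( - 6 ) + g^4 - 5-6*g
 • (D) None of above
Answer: B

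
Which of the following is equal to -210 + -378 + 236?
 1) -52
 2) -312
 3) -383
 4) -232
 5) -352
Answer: 5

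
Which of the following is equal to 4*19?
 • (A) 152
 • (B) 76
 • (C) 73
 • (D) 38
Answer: B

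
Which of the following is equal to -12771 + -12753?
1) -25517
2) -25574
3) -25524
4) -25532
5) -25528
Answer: 3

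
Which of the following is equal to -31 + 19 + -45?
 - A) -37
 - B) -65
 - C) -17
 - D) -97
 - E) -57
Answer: E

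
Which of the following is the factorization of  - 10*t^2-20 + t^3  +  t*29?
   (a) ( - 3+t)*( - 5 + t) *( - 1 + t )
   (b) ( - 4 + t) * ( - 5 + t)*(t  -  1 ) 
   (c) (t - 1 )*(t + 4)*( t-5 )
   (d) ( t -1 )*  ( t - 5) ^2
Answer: b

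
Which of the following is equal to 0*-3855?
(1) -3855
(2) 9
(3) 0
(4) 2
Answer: 3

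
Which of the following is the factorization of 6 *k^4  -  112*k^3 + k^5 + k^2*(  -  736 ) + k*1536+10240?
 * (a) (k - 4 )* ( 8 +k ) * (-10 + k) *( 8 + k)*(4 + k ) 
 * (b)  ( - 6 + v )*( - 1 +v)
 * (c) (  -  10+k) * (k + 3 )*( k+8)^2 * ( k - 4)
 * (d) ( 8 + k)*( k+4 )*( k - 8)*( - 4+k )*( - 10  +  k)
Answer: a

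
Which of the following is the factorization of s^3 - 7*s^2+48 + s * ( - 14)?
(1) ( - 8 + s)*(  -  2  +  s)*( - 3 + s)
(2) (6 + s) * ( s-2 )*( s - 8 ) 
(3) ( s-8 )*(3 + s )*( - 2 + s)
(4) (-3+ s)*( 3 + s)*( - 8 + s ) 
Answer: 3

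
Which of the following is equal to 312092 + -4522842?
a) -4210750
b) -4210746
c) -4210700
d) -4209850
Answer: a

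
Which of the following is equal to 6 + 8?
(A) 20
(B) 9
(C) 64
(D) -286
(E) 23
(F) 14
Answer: F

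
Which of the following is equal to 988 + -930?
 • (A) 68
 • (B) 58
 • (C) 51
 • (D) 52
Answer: B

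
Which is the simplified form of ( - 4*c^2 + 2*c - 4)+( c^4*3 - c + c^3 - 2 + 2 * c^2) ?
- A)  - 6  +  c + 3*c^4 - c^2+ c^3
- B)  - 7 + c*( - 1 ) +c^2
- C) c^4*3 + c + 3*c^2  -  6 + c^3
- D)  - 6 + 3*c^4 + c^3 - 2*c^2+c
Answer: D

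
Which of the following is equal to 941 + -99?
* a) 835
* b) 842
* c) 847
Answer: b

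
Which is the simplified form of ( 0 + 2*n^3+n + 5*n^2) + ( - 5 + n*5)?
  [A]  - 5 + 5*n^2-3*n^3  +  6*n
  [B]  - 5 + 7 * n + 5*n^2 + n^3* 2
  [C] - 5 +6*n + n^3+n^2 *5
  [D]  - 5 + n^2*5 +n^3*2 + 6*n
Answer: D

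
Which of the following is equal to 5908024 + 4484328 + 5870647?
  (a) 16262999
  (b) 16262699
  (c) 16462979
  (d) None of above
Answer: a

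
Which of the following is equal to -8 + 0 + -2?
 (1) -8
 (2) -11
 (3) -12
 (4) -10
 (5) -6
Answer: 4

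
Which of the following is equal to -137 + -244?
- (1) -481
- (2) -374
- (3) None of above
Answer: 3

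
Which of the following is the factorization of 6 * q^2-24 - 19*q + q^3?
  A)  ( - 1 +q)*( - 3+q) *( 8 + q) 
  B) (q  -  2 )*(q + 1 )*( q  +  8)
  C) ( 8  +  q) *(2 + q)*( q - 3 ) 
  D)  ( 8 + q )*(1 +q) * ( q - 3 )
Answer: D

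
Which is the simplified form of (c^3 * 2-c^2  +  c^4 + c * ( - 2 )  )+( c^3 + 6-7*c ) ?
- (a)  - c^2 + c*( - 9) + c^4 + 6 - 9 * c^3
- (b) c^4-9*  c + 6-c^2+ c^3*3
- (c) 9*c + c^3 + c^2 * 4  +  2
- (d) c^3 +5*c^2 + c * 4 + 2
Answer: b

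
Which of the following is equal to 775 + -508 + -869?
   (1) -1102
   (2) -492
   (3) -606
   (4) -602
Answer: 4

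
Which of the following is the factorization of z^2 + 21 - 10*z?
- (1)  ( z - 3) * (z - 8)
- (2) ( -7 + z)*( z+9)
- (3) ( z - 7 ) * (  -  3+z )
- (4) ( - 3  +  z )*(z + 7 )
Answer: 3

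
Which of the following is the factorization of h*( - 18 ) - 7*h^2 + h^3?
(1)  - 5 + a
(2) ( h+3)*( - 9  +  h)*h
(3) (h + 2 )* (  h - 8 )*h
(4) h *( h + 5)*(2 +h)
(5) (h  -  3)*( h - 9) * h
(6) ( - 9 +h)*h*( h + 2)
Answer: 6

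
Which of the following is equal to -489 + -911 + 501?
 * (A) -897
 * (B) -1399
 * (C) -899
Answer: C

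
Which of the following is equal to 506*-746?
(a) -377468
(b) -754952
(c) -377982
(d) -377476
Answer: d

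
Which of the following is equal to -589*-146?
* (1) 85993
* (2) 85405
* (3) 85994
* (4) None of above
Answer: 3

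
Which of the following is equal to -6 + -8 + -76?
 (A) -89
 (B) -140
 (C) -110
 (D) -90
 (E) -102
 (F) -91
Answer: D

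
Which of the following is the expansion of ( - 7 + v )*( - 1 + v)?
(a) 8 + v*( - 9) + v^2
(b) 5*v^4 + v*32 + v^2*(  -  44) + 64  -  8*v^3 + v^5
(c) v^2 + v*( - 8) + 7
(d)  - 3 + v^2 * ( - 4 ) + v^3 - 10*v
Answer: c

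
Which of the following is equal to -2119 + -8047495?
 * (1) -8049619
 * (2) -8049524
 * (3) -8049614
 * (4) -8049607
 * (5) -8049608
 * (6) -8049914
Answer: 3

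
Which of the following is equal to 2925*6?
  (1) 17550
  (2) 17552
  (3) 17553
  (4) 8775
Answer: 1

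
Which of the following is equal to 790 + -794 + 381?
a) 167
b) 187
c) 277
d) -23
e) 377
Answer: e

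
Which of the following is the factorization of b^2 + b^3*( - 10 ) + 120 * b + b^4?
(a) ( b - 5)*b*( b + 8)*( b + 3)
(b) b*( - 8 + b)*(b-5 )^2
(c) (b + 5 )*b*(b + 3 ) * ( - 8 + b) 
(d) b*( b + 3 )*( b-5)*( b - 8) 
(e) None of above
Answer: d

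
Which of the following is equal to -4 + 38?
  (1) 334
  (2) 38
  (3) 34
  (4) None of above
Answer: 3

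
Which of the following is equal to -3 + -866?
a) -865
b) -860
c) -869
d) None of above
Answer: c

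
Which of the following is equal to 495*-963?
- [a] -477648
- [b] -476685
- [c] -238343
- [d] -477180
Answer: b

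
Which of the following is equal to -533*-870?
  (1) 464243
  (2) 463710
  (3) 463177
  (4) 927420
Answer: 2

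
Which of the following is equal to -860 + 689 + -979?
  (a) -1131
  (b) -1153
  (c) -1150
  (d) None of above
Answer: c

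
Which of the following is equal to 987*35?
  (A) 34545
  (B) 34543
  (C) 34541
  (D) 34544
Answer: A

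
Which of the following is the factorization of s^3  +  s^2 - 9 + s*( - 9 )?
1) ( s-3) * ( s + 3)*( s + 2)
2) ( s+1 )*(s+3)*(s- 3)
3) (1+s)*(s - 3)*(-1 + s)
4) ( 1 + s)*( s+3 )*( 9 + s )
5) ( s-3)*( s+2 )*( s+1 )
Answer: 2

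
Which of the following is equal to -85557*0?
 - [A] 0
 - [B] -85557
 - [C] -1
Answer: A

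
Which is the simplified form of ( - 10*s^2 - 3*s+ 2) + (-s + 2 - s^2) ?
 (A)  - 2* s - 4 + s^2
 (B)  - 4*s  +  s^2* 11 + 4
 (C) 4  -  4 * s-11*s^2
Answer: C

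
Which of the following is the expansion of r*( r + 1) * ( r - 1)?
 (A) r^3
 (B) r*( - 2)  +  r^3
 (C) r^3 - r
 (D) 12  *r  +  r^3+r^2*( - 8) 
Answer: C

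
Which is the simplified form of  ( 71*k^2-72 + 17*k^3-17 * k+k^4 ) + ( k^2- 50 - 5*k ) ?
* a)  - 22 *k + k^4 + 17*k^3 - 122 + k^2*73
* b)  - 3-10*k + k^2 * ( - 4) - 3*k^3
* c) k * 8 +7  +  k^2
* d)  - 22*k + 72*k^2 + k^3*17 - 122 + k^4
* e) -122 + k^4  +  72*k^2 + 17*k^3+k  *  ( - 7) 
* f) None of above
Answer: d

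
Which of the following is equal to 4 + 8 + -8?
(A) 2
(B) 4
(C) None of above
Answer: B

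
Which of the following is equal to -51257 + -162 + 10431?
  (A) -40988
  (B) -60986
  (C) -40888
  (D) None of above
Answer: A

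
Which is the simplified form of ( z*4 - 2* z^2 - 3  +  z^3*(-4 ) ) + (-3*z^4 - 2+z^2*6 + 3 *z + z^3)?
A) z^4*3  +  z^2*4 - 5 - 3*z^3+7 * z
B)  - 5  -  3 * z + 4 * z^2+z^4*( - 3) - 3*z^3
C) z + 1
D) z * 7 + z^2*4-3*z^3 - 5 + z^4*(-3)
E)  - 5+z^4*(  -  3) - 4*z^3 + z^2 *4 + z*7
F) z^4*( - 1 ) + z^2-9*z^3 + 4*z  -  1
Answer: D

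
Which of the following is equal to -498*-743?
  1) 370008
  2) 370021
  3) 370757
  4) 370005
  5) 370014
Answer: 5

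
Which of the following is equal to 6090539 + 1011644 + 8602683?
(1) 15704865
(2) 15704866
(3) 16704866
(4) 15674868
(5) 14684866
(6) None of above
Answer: 2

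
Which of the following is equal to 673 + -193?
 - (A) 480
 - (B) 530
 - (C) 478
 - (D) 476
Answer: A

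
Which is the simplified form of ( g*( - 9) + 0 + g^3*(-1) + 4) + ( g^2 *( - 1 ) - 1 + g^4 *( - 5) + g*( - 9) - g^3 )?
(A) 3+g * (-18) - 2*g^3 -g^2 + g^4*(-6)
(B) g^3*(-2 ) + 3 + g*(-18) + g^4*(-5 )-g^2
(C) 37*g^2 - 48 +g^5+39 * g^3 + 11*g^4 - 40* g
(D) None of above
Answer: B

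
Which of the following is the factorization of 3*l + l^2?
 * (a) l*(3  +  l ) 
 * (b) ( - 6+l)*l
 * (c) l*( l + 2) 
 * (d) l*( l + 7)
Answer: a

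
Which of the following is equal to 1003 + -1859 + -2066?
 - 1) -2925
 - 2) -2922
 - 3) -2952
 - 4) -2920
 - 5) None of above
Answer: 2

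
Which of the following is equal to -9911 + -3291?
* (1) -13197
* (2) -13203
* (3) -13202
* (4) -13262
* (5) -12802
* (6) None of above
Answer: 3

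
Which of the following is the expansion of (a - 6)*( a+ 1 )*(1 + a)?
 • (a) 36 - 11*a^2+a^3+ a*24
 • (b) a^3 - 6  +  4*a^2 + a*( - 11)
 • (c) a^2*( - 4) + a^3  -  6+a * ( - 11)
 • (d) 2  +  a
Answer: c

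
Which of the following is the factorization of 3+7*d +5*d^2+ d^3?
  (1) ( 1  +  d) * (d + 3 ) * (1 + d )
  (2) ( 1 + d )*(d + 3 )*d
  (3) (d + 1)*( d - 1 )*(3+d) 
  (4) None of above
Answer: 1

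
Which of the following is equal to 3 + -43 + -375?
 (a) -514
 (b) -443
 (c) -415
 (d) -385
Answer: c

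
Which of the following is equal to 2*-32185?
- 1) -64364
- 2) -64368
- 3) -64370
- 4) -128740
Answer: 3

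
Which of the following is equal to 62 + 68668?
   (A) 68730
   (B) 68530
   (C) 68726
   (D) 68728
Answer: A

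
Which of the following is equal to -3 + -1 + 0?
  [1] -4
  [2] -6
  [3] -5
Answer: 1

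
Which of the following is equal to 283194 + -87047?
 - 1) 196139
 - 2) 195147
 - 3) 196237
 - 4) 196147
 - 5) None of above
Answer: 4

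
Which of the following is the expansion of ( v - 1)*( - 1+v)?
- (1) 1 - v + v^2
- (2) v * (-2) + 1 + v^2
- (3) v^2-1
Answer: 2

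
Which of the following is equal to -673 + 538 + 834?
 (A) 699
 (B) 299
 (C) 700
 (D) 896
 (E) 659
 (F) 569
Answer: A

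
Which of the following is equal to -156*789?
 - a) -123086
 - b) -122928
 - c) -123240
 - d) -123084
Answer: d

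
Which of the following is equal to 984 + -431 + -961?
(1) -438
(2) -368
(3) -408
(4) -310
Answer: 3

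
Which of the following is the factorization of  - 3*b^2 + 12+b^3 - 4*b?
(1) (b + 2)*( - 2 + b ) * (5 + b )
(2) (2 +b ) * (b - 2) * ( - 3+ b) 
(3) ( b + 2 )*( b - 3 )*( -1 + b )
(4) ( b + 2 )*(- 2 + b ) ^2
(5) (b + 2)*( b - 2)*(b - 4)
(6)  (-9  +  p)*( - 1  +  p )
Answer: 2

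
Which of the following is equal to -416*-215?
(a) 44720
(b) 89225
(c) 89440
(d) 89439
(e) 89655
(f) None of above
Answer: c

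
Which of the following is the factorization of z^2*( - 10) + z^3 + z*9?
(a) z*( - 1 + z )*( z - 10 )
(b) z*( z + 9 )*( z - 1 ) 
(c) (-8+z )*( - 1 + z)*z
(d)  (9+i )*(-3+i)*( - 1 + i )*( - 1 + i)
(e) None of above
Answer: e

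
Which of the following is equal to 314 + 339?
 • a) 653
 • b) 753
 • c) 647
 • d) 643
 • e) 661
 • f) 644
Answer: a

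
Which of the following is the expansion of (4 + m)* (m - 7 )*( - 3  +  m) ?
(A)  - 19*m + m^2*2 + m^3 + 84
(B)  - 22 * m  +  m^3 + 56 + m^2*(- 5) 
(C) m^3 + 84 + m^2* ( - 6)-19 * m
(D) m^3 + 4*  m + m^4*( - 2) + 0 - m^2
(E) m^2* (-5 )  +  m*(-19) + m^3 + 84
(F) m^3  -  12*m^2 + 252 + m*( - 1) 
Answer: C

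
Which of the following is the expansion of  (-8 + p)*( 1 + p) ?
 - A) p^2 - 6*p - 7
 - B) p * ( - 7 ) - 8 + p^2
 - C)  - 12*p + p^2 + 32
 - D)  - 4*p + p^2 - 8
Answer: B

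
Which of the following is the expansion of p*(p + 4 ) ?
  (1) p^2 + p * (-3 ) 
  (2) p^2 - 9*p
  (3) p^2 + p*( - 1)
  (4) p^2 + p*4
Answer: 4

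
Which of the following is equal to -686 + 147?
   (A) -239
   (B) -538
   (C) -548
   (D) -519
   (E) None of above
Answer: E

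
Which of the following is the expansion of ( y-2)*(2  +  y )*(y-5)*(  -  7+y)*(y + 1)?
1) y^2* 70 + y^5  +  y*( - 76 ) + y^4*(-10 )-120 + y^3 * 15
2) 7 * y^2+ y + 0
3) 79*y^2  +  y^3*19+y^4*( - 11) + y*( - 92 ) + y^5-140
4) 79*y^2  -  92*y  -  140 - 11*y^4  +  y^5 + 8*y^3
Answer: 3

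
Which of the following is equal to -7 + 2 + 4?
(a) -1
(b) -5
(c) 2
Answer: a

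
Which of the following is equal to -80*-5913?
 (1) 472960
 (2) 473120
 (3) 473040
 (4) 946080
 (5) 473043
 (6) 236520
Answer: 3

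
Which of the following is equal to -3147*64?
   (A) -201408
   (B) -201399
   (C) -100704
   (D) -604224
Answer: A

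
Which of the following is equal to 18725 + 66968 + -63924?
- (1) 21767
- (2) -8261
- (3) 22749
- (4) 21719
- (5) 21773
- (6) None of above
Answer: 6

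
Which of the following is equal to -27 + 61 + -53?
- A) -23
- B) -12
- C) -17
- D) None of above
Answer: D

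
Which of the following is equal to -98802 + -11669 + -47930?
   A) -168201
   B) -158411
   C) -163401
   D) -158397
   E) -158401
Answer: E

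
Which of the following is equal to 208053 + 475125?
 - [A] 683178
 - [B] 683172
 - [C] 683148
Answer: A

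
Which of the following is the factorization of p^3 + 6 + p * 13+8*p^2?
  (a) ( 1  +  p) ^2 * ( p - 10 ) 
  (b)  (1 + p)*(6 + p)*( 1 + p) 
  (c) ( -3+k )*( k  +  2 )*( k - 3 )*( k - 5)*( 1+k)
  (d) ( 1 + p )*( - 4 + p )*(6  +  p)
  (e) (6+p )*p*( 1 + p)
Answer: b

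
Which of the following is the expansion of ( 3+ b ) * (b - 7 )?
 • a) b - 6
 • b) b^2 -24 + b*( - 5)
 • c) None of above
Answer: c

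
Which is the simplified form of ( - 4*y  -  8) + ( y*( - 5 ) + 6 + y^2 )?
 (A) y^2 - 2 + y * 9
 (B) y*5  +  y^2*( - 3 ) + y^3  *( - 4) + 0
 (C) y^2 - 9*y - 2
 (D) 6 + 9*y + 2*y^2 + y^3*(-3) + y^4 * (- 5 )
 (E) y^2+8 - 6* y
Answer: C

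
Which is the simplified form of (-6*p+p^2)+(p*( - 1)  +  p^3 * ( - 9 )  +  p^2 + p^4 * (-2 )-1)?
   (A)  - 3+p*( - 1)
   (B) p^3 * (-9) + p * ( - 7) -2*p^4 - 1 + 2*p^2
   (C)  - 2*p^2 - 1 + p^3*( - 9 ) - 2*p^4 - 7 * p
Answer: B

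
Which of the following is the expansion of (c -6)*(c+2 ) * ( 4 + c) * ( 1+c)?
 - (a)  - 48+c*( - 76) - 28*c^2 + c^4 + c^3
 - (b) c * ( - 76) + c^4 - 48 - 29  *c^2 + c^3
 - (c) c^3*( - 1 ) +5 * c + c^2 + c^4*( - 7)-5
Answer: a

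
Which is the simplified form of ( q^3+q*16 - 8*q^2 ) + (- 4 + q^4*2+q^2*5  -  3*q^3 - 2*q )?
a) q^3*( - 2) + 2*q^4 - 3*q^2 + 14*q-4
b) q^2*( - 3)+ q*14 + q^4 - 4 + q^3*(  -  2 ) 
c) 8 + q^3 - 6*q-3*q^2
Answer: a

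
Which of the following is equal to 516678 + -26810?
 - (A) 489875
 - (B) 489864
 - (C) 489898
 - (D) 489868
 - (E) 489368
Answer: D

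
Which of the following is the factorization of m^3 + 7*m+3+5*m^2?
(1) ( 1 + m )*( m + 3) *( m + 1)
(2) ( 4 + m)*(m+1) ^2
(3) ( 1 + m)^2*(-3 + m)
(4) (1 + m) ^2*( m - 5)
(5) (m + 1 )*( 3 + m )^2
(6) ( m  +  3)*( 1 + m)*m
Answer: 1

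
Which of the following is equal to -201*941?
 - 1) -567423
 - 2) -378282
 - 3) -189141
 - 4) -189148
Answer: 3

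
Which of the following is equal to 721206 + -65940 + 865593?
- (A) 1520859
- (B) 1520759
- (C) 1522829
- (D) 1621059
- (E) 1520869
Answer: A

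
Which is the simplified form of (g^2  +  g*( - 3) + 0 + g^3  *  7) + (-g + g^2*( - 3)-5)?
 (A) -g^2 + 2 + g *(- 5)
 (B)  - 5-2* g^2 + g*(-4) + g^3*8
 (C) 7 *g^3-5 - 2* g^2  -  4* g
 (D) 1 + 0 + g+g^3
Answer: C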